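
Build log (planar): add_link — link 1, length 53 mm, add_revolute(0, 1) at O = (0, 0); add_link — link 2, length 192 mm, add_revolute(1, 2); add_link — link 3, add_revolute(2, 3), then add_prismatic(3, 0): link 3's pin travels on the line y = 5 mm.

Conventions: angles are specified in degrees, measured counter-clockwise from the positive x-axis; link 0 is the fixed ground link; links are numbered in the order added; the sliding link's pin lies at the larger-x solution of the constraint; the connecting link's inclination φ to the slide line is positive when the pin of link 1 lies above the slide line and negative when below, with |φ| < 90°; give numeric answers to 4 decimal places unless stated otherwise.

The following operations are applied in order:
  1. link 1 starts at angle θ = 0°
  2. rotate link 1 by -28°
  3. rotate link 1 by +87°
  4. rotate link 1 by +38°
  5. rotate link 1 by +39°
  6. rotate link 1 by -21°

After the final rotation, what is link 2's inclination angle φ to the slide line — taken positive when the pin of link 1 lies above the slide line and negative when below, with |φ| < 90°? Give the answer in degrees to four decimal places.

geometry: r = 53 mm, L = 192 mm, e = 5 mm; θ starts at 0°
rotate link 1 by -28°: θ ← 0° -28° = -28°
rotate link 1 by +87°: θ ← -28° +87° = 59°
rotate link 1 by +38°: θ ← 59° +38° = 97°
rotate link 1 by +39°: θ ← 97° +39° = 136°
rotate link 1 by -21°: θ ← 136° -21° = 115°
h = r sin θ − e = 48.034313 − 5 = 43.034313
sin φ = h / L = 43.034313 / 192 = 0.22413705
φ = arcsin(0.22413705) = 12.952139°

12.9521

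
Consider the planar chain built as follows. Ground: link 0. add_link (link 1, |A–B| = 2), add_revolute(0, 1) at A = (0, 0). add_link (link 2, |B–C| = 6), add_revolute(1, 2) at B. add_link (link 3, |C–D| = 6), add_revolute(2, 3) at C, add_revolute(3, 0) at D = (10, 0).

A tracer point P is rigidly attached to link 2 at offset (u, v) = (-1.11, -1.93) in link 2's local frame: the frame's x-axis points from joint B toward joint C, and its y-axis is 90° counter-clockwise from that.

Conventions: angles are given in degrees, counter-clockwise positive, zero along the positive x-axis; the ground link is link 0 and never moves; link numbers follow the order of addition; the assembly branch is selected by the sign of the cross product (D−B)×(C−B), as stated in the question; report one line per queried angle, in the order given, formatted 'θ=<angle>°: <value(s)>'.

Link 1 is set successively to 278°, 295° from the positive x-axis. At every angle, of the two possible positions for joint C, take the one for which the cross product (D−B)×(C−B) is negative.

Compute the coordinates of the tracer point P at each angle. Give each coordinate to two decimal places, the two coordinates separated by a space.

A=(0,0), D=(10.00,0)
θ=278°: B = A + 2.00·(cos278°, sin278°) = (0.2783, -1.9805)
θ=278°: |BD| = 9.9213
θ=278°: circle(B,6.00) ∩ circle(D,6.00): a=4.9607, h=3.3752
θ=278°:   candidates: C₊=(4.4654,2.3170) cross=33.486; C₋=(5.8129,-4.2975) cross=-33.486
θ=278°:   branch - wants cross < 0 → take C=(5.8129,-4.2975) (cross=-33.486)
θ=278°: ex = (C−B)/|BC| = (0.9224,-0.3862); ey = (0.3862,0.9224)
θ=278°: P = B + -1.11·ex + -1.93·ey = (-1.4908,-3.3322)
θ=295°: B = A + 2.00·(cos295°, sin295°) = (0.8452, -1.8126)
θ=295°: |BD| = 9.3325
θ=295°: circle(B,6.00) ∩ circle(D,6.00): a=4.6662, h=3.7718
θ=295°:   candidates: C₊=(4.6900,2.7936) cross=35.200; C₋=(6.1552,-4.6062) cross=-35.200
θ=295°:   branch - wants cross < 0 → take C=(6.1552,-4.6062) (cross=-35.200)
θ=295°: ex = (C−B)/|BC| = (0.8850,-0.4656); ey = (0.4656,0.8850)
θ=295°: P = B + -1.11·ex + -1.93·ey = (-1.0357,-3.0038)

θ=278°: -1.49 -3.33
θ=295°: -1.04 -3.00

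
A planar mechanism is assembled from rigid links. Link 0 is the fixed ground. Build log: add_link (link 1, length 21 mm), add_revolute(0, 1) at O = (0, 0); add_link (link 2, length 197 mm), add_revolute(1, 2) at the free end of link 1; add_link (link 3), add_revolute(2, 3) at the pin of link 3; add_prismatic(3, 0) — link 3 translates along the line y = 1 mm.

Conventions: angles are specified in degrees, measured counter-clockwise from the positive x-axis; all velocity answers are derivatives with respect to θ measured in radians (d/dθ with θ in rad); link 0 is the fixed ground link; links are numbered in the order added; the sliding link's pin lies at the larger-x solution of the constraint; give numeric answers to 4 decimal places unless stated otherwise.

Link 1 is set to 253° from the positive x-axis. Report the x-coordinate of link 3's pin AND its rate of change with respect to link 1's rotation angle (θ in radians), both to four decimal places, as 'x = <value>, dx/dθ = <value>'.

geometry: r = 21 mm, L = 197 mm, e = 1 mm
crank pin P = (r cos θ, r sin θ) = (-6.139806, -20.082400)
h = r sin θ − e = -20.082400 − 1 = -21.082400
x = r cos θ + √(L² − h²) = -6.139806 + 195.868661 = 189.728855
dx/dθ = −r sin θ − h·r cos θ/√(L² − h²) (θ in radians; h = -21.082400) = 19.421539

x = 189.7289, dx/dθ = 19.4215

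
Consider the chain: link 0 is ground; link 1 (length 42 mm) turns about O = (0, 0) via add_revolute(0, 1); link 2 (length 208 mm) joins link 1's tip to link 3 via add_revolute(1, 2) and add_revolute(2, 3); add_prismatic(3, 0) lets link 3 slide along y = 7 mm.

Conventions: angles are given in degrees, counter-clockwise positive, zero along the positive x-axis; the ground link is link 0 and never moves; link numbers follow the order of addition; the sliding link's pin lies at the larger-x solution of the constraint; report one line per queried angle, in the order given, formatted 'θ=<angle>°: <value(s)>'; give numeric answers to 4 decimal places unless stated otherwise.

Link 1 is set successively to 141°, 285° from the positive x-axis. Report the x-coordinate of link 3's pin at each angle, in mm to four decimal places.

geometry: r = 42 mm, L = 208 mm, e = 7 mm
θ=141°: crank pin P = (r cos θ, r sin θ) = (-32.640130, 26.431456)
θ=141°: h = r sin θ − e = 26.431456 − 7 = 19.431456
θ=141°: x = r cos θ + √(L² − h²) = -32.640130 + 207.090363 = 174.450233
θ=285°: crank pin P = (r cos θ, r sin θ) = (10.870400, -40.568885)
θ=285°: h = r sin θ − e = -40.568885 − 7 = -47.568885
θ=285°: x = r cos θ + √(L² − h²) = 10.870400 + 202.487533 = 213.357933

θ=141°: 174.4502
θ=285°: 213.3579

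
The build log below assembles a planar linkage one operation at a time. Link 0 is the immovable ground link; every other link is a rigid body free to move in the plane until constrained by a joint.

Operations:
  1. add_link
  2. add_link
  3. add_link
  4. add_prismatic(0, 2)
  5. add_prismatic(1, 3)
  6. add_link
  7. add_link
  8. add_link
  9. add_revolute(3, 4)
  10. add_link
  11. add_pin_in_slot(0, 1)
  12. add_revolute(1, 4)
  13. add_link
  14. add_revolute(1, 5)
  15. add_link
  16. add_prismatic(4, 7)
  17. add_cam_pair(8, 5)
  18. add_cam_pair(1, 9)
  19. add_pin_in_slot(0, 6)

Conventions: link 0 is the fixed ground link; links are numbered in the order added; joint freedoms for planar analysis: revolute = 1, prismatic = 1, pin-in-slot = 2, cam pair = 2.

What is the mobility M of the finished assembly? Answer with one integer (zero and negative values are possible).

ground; <1,0,0>
#1 <2,0,0>
#2 <3,0,0>
#3 <4,0,0>
P:0↔2 J1 <4,1,0>
P:1↔3 J1 <4,2,0>
#4 <5,2,0>
#5 <6,2,0>
#6 <7,2,0>
R:3↔4 J1 <7,3,0>
#7 <8,3,0>
PS:0↔1 J2 <8,3,1>
R:1↔4 J1 <8,4,1>
#8 <9,4,1>
R:1↔5 J1 <9,5,1>
#9 <10,5,1>
P:4↔7 J1 <10,6,1>
C:8↔5 J2 <10,6,2>
C:1↔9 J2 <10,6,3>
PS:0↔6 J2 <10,6,4>
3×9 − 2×6 − 1×4 = 11

M = 11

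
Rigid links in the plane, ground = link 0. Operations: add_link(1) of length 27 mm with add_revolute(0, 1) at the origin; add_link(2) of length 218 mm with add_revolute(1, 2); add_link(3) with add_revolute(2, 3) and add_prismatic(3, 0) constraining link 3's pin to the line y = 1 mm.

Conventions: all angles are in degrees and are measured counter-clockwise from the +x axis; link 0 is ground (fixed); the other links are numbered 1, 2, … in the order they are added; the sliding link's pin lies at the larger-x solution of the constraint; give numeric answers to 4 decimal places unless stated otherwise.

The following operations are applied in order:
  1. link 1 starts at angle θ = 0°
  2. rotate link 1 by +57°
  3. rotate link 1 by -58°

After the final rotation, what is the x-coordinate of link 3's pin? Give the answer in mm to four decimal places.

geometry: r = 27 mm, L = 218 mm, e = 1 mm; θ starts at 0°
rotate link 1 by +57°: θ ← 0° +57° = 57°
rotate link 1 by -58°: θ ← 57° -58° = -1°
crank pin P = (r cos θ, r sin θ) = (26.995888, -0.471215)
h = r sin θ − e = -0.471215 − 1 = -1.471215
x = r cos θ + √(L² − h²) = 26.995888 + 217.995036 = 244.990923

244.9909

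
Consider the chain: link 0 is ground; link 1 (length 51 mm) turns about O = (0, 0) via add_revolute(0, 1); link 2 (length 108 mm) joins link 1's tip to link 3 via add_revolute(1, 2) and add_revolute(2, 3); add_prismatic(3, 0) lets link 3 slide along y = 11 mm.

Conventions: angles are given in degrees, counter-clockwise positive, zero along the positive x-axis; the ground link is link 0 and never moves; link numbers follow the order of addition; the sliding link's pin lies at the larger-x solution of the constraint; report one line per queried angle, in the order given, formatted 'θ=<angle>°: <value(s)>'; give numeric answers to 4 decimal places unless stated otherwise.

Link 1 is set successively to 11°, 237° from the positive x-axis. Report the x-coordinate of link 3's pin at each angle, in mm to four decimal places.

geometry: r = 51 mm, L = 108 mm, e = 11 mm
θ=11°: crank pin P = (r cos θ, r sin θ) = (50.062986, 9.731259)
θ=11°: h = r sin θ − e = 9.731259 − 11 = -1.268741
θ=11°: x = r cos θ + √(L² − h²) = 50.062986 + 107.992547 = 158.055534
θ=237°: crank pin P = (r cos θ, r sin θ) = (-27.776591, -42.772199)
θ=237°: h = r sin θ − e = -42.772199 − 11 = -53.772199
θ=237°: x = r cos θ + √(L² − h²) = -27.776591 + 93.661895 = 65.885304

θ=11°: 158.0555
θ=237°: 65.8853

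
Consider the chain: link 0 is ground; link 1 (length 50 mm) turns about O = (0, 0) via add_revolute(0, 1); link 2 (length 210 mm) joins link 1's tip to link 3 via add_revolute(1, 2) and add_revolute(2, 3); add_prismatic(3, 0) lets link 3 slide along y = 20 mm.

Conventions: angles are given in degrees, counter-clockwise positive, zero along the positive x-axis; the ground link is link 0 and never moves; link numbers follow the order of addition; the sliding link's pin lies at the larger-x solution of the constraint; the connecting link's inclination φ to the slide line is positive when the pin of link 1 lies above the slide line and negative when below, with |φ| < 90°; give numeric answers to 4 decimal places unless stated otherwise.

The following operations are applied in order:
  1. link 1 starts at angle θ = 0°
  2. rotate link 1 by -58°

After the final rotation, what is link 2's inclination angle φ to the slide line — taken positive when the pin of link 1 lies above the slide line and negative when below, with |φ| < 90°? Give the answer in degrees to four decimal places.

geometry: r = 50 mm, L = 210 mm, e = 20 mm; θ starts at 0°
rotate link 1 by -58°: θ ← 0° -58° = -58°
h = r sin θ − e = -42.402405 − 20 = -62.402405
sin φ = h / L = -62.402405 / 210 = -0.29715431
φ = arcsin(-0.29715431) = -17.286764°

-17.2868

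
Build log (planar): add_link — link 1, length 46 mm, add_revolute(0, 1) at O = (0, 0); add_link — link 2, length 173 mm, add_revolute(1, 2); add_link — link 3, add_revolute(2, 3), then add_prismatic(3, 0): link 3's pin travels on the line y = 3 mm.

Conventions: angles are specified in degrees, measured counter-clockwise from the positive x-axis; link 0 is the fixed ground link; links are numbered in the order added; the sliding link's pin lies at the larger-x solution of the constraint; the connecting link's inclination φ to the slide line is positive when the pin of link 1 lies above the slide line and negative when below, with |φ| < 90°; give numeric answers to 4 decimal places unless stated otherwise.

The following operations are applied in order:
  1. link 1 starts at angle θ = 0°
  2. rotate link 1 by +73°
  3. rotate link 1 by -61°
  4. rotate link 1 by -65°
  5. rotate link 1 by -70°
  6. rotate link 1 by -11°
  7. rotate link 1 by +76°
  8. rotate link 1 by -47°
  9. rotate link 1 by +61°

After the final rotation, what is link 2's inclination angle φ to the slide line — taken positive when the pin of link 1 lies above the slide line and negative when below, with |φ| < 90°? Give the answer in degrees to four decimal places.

geometry: r = 46 mm, L = 173 mm, e = 3 mm; θ starts at 0°
rotate link 1 by +73°: θ ← 0° +73° = 73°
rotate link 1 by -61°: θ ← 73° -61° = 12°
rotate link 1 by -65°: θ ← 12° -65° = -53°
rotate link 1 by -70°: θ ← -53° -70° = -123°
rotate link 1 by -11°: θ ← -123° -11° = -134°
rotate link 1 by +76°: θ ← -134° +76° = -58°
rotate link 1 by -47°: θ ← -58° -47° = -105°
rotate link 1 by +61°: θ ← -105° +61° = -44°
h = r sin θ − e = -31.954285 − 3 = -34.954285
sin φ = h / L = -34.954285 / 173 = -0.20204789
φ = arcsin(-0.20204789) = -11.656740°

-11.6567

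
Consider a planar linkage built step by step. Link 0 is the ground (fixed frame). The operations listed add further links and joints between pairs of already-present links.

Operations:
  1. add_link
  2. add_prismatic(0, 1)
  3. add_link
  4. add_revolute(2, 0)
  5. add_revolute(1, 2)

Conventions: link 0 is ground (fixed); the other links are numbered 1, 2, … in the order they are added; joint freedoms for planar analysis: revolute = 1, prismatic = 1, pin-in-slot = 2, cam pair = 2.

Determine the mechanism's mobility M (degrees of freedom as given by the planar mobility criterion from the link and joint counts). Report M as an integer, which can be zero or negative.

link 0 = ground. State L|J1|J2 = 1|0|0
+link1  2|0|0
P(0,1) f=1→J1  2|1|0
+link2  3|1|0
R(2,0) f=1→J1  3|2|0
R(1,2) f=1→J1  3|3|0
M = 3(3−1)−2·3−0 = 6−6−0 = 0

M = 0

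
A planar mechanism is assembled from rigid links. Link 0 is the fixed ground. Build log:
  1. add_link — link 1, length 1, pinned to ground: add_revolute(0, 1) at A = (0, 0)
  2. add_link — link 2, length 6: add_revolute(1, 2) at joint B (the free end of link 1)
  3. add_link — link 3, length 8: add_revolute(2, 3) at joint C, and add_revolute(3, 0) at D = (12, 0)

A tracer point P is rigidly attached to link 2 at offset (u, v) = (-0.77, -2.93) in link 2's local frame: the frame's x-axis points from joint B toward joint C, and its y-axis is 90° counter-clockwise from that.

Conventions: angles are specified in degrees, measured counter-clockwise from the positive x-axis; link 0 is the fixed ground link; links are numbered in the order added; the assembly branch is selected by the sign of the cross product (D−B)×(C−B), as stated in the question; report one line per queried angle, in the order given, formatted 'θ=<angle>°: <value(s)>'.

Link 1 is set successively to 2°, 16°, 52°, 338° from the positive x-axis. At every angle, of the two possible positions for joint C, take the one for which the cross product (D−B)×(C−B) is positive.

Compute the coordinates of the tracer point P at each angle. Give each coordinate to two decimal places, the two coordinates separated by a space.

A=(0,0), D=(12.00,0)
θ=2°: B = A + 1.00·(cos2°, sin2°) = (0.9994, 0.0349)
θ=2°: |BD| = 11.0007
θ=2°: circle(B,6.00) ∩ circle(D,8.00): a=4.2277, h=4.2575
θ=2°:   candidates: C₊=(5.2406,4.2790) cross=46.836; C₋=(5.2135,-4.2360) cross=-46.836
θ=2°:   branch + wants cross > 0 → take C=(5.2406,4.2790) (cross=46.836)
θ=2°: ex = (C−B)/|BC| = (0.7069,0.7074); ey = (-0.7074,0.7069)
θ=2°: P = B + -0.77·ex + -2.93·ey = (2.5276,-2.5809)
θ=16°: B = A + 1.00·(cos16°, sin16°) = (0.9613, 0.2756)
θ=16°: |BD| = 11.0422
θ=16°: circle(B,6.00) ∩ circle(D,8.00): a=4.2532, h=4.2320
θ=16°:   candidates: C₊=(5.3188,4.4002) cross=46.731; C₋=(5.1075,-4.0612) cross=-46.731
θ=16°:   branch + wants cross > 0 → take C=(5.3188,4.4002) (cross=46.731)
θ=16°: ex = (C−B)/|BC| = (0.7263,0.6874); ey = (-0.6874,0.7263)
θ=16°: P = B + -0.77·ex + -2.93·ey = (2.4162,-2.3816)
θ=52°: B = A + 1.00·(cos52°, sin52°) = (0.6157, 0.7880)
θ=52°: |BD| = 11.4116
θ=52°: circle(B,6.00) ∩ circle(D,8.00): a=4.4790, h=3.9924
θ=52°:   candidates: C₊=(5.3596,4.4615) cross=45.559; C₋=(4.8082,-3.5041) cross=-45.559
θ=52°:   branch + wants cross > 0 → take C=(5.3596,4.4615) (cross=45.559)
θ=52°: ex = (C−B)/|BC| = (0.7907,0.6123); ey = (-0.6123,0.7907)
θ=52°: P = B + -0.77·ex + -2.93·ey = (1.8008,-2.0001)
θ=338°: B = A + 1.00·(cos338°, sin338°) = (0.9272, -0.3746)
θ=338°: |BD| = 11.0792
θ=338°: circle(B,6.00) ∩ circle(D,8.00): a=4.2759, h=4.2091
θ=338°:   candidates: C₊=(5.0584,3.9766) cross=46.633; C₋=(5.3430,-4.4367) cross=-46.633
θ=338°:   branch + wants cross > 0 → take C=(5.0584,3.9766) (cross=46.633)
θ=338°: ex = (C−B)/|BC| = (0.6885,0.7252); ey = (-0.7252,0.6885)
θ=338°: P = B + -0.77·ex + -2.93·ey = (2.5219,-2.9504)

θ=2°: 2.53 -2.58
θ=16°: 2.42 -2.38
θ=52°: 1.80 -2.00
θ=338°: 2.52 -2.95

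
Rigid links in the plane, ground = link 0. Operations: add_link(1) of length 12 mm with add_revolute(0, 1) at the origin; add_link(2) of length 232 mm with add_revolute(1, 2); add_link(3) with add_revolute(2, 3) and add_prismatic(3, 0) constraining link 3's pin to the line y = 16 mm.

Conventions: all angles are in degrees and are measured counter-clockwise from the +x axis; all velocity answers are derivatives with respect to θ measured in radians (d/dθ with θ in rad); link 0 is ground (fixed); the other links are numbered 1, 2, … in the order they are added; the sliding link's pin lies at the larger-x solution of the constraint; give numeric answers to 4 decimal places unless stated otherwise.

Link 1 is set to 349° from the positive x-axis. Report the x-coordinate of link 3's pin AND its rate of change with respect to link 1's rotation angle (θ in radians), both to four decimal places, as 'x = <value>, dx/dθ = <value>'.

geometry: r = 12 mm, L = 232 mm, e = 16 mm
crank pin P = (r cos θ, r sin θ) = (11.779526, -2.289708)
h = r sin θ − e = -2.289708 − 16 = -18.289708
x = r cos θ + √(L² − h²) = 11.779526 + 231.277942 = 243.057468
dx/dθ = −r sin θ − h·r cos θ/√(L² − h²) (θ in radians; h = -18.289708) = 3.221246

x = 243.0575, dx/dθ = 3.2212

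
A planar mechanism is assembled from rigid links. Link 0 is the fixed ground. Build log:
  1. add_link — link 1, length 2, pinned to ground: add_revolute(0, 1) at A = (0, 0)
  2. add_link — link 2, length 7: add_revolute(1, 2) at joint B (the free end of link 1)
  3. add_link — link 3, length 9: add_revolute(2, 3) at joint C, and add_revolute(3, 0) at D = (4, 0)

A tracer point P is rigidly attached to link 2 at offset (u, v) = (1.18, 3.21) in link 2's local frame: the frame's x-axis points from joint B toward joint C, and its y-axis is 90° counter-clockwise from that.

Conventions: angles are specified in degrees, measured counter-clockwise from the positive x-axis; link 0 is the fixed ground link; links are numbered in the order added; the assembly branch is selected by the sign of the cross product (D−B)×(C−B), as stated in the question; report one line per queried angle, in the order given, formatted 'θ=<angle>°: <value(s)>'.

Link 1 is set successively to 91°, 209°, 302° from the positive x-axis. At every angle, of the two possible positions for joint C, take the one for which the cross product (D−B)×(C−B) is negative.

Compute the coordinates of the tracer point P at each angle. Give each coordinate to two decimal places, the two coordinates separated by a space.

A=(0,0), D=(4.00,0)
θ=91°: B = A + 2.00·(cos91°, sin91°) = (-0.0349, 1.9997)
θ=91°: |BD| = 4.5032
θ=91°: circle(B,7.00) ∩ circle(D,9.00): a=-1.3014, h=6.8780
θ=91°:   candidates: C₊=(1.8533,8.7402) cross=30.973; C₋=(-4.2551,-3.5851) cross=-30.973
θ=91°:   branch - wants cross < 0 → take C=(-4.2551,-3.5851) (cross=-30.973)
θ=91°: ex = (C−B)/|BC| = (-0.6029,-0.7978); ey = (0.7978,-0.6029)
θ=91°: P = B + 1.18·ex + 3.21·ey = (1.8147,-0.8770)
θ=209°: B = A + 2.00·(cos209°, sin209°) = (-1.7492, -0.9696)
θ=209°: |BD| = 5.8304
θ=209°: circle(B,7.00) ∩ circle(D,9.00): a=0.1710, h=6.9979
θ=209°:   candidates: C₊=(-2.7444,5.9593) cross=40.801; C₋=(-0.4169,-7.8416) cross=-40.801
θ=209°:   branch - wants cross < 0 → take C=(-0.4169,-7.8416) (cross=-40.801)
θ=209°: ex = (C−B)/|BC| = (0.1903,-0.9817); ey = (0.9817,0.1903)
θ=209°: P = B + 1.18·ex + 3.21·ey = (1.6267,-1.5171)
θ=302°: B = A + 2.00·(cos302°, sin302°) = (1.0598, -1.6961)
θ=302°: |BD| = 3.3943
θ=302°: circle(B,7.00) ∩ circle(D,9.00): a=-3.0166, h=6.3166
θ=302°:   candidates: C₊=(-4.7095,2.2680) cross=21.441; C₋=(1.6032,-8.6750) cross=-21.441
θ=302°:   branch - wants cross < 0 → take C=(1.6032,-8.6750) (cross=-21.441)
θ=302°: ex = (C−B)/|BC| = (0.0776,-0.9970); ey = (0.9970,0.0776)
θ=302°: P = B + 1.18·ex + 3.21·ey = (4.3517,-2.6234)

θ=91°: 1.81 -0.88
θ=209°: 1.63 -1.52
θ=302°: 4.35 -2.62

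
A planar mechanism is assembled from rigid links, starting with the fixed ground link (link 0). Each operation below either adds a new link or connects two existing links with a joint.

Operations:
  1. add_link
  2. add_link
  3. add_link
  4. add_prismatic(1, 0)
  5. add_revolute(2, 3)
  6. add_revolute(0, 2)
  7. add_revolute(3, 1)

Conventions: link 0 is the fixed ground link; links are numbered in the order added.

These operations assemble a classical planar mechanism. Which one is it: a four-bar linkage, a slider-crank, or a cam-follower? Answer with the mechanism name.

links: 4 (incl. ground); joints: 3 revolute, 1 prismatic, 0 higher (cam) pair, forming one closed loop
4 links, 3 revolutes + 1 prismatic in one loop → slider-crank

slider-crank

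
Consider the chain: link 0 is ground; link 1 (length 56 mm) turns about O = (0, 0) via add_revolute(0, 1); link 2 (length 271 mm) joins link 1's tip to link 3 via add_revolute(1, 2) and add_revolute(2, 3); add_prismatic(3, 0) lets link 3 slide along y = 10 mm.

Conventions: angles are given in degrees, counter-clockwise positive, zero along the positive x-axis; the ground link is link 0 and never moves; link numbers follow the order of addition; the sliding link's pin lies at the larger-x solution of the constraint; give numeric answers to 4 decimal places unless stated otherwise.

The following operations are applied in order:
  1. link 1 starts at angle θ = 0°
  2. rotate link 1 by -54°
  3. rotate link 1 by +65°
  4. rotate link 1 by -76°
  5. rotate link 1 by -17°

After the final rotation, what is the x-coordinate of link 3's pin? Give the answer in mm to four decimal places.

geometry: r = 56 mm, L = 271 mm, e = 10 mm; θ starts at 0°
rotate link 1 by -54°: θ ← 0° -54° = -54°
rotate link 1 by +65°: θ ← -54° +65° = 11°
rotate link 1 by -76°: θ ← 11° -76° = -65°
rotate link 1 by -17°: θ ← -65° -17° = -82°
crank pin P = (r cos θ, r sin θ) = (7.793694, -55.455012)
h = r sin θ − e = -55.455012 − 10 = -65.455012
x = r cos θ + √(L² − h²) = 7.793694 + 262.976504 = 270.770197

270.7702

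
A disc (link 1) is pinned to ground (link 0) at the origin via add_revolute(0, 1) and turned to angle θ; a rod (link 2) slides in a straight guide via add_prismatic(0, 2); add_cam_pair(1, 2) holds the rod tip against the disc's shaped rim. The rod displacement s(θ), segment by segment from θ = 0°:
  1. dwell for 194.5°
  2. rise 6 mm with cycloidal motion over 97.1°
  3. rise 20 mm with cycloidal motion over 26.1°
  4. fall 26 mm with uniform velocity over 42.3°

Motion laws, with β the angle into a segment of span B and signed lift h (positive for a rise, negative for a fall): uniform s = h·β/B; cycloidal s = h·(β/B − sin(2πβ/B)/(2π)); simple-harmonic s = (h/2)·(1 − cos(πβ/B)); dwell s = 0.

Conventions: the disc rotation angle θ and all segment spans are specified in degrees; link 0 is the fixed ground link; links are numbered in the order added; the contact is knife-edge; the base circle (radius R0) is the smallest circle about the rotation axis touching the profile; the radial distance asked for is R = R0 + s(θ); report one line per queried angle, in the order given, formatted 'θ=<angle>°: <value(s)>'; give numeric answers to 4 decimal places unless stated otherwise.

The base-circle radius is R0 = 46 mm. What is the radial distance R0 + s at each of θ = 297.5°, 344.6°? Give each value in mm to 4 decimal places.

segment 1 (0° to 194.5°, dwell): s unchanged at 0.0000
segment 2 (194.5° to 291.6°, cycloidal, h = 6) is passed completely: s = 0.0000 + (6) = 6.0000
θ = 297.5° falls in segment 3 (291.6° to 317.7°, cycloidal, h = 20): β = 297.5 − 291.6 = 5.9°, B = 26.1°; Δs = 20·(0.2261 − sin(2π·0.2261)/(2π)) = 1.3739; s = 6.0000 + 1.3739 = 7.3739
segment 3 (291.6° to 317.7°, cycloidal, h = 20) is passed completely: s = 6.0000 + (20) = 26.0000
θ = 344.6° falls in segment 4 (317.7° to 360°, uniform, h = -26): β = 344.6 − 317.7 = 26.9°, B = 42.3°; Δs = -26·26.9/42.3 = -16.5343; s = 26.0000 − 16.5343 = 9.4657
θ=297.5°: R = R0 + s = 46 + 7.3739 = 53.3739
θ=344.6°: R = R0 + s = 46 + 9.4657 = 55.4657

θ=297.5°: 53.3739
θ=344.6°: 55.4657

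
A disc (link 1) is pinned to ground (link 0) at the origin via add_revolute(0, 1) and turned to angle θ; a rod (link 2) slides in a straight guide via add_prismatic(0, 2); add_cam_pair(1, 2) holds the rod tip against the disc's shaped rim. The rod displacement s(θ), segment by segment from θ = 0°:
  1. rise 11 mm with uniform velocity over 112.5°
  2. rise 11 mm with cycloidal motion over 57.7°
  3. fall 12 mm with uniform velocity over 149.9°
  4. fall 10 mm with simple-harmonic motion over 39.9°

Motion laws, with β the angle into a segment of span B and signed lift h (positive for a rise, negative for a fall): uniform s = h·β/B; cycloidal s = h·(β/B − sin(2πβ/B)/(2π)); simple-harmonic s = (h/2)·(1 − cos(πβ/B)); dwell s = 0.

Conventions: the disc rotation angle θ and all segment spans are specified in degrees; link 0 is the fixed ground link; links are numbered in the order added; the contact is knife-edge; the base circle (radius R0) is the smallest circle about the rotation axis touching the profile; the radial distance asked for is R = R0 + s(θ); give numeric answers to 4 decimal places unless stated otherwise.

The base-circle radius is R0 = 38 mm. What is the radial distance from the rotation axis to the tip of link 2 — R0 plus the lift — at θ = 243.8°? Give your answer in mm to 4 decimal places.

segment 1 (0° to 112.5°, uniform, h = 11) is passed completely: s = 0.0000 + (11) = 11.0000
segment 2 (112.5° to 170.2°, cycloidal, h = 11) is passed completely: s = 11.0000 + (11) = 22.0000
θ = 243.8° falls in segment 3 (170.2° to 320.1°, uniform, h = -12): β = 243.8 − 170.2 = 73.6°, B = 149.9°; Δs = -12·73.6/149.9 = -5.8919; s = 22.0000 − 5.8919 = 16.1081
R = R0 + s = 38 + 16.1081 = 54.1081

54.1081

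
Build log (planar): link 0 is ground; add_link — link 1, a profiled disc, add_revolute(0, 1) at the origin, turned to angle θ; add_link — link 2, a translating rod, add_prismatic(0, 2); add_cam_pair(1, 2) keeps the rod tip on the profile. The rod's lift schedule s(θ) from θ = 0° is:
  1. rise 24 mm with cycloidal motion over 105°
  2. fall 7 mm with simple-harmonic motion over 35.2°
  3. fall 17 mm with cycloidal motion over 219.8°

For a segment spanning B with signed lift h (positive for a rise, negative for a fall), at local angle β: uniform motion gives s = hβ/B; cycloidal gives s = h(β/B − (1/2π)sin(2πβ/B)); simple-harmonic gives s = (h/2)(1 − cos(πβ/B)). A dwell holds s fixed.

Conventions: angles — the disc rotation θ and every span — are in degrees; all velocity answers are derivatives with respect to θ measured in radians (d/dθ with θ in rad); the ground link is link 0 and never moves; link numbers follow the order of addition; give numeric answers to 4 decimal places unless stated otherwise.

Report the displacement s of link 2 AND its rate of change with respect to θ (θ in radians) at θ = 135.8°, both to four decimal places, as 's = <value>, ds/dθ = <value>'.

seg 1 [0°–105°] cycloidal, h=24: full span → s += 24 → s = 24.0000
seg 2 [105°–140.2°] simple-harmonic, h=-7: θ=135.8° here. β=30.8, B=35.2. -7/2·(1 − cos(π·0.8750)) = -6.7336 → s = 17.2664
velocity in seg [105°–140.2°] (simple-harmonic), θ in radians: β = 30.8° = 0.5376 rad, B = 35.2° = 0.6144 rad; ds/dθ = (πh/(2B)) sin(πβ/B) = (π·(-7)/(2·0.6144)) sin(π·0.8750) = -6.849164 mm/rad

s = 17.2664, ds/dθ = -6.8492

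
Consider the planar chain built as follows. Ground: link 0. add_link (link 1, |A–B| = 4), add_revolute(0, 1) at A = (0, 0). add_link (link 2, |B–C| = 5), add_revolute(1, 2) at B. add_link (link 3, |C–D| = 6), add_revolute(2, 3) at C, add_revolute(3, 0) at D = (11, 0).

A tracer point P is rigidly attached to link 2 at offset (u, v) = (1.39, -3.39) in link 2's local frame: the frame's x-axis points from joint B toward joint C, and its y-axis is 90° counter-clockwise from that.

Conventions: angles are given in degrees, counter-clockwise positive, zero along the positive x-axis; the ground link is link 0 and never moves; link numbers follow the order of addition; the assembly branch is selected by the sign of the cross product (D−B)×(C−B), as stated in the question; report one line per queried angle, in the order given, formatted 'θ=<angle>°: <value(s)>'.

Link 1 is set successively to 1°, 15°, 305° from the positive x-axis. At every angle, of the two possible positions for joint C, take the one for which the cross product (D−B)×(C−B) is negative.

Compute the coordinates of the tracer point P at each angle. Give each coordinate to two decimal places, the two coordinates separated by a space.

A=(0,0), D=(11.00,0)
θ=1°: B = A + 4.00·(cos1°, sin1°) = (3.9994, 0.0698)
θ=1°: |BD| = 7.0010
θ=1°: circle(B,5.00) ∩ circle(D,6.00): a=2.7149, h=4.1987
θ=1°:   candidates: C₊=(6.7560,4.2413) cross=29.395; C₋=(6.6723,-4.1558) cross=-29.395
θ=1°:   branch - wants cross < 0 → take C=(6.6723,-4.1558) (cross=-29.395)
θ=1°: ex = (C−B)/|BC| = (0.5346,-0.8451); ey = (0.8451,0.5346)
θ=1°: P = B + 1.39·ex + -3.39·ey = (1.8775,-2.9171)
θ=15°: B = A + 4.00·(cos15°, sin15°) = (3.8637, 1.0353)
θ=15°: |BD| = 7.2110
θ=15°: circle(B,5.00) ∩ circle(D,6.00): a=2.8428, h=4.1132
θ=15°:   candidates: C₊=(7.2676,4.6978) cross=29.660; C₋=(6.0865,-3.4435) cross=-29.660
θ=15°:   branch - wants cross < 0 → take C=(6.0865,-3.4435) (cross=-29.660)
θ=15°: ex = (C−B)/|BC| = (0.4446,-0.8957); ey = (0.8957,0.4446)
θ=15°: P = B + 1.39·ex + -3.39·ey = (1.4450,-1.7169)
θ=305°: B = A + 4.00·(cos305°, sin305°) = (2.2943, -3.2766)
θ=305°: |BD| = 9.3019
θ=305°: circle(B,5.00) ∩ circle(D,6.00): a=4.0597, h=2.9187
θ=305°:   candidates: C₊=(5.0656,0.8851) cross=27.150; C₋=(7.1219,-4.5783) cross=-27.150
θ=305°:   branch - wants cross < 0 → take C=(7.1219,-4.5783) (cross=-27.150)
θ=305°: ex = (C−B)/|BC| = (0.9655,-0.2603); ey = (0.2603,0.9655)
θ=305°: P = B + 1.39·ex + -3.39·ey = (2.7539,-6.9116)

θ=1°: 1.88 -2.92
θ=15°: 1.45 -1.72
θ=305°: 2.75 -6.91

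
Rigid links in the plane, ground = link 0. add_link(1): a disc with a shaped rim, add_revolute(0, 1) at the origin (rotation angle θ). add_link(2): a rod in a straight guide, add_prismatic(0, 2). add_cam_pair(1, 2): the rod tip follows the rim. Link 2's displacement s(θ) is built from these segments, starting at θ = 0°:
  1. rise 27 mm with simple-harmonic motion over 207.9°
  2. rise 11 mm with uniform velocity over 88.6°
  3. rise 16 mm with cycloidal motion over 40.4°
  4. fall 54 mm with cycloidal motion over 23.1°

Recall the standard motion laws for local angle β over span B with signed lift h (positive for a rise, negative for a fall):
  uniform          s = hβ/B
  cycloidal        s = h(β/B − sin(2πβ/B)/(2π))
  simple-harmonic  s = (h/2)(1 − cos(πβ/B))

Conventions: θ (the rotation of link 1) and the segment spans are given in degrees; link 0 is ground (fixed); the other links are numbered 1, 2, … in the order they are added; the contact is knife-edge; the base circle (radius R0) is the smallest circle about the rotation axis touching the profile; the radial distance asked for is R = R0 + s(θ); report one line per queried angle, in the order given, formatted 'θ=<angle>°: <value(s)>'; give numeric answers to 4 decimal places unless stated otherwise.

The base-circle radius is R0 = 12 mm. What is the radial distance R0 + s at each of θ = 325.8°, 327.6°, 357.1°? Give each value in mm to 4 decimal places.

segment 1 (0° to 207.9°, simple-harmonic, h = 27) is passed completely: s = 0.0000 + (27) = 27.0000
segment 2 (207.9° to 296.5°, uniform, h = 11) is passed completely: s = 27.0000 + (11) = 38.0000
θ = 325.8° falls in segment 3 (296.5° to 336.9°, cycloidal, h = 16): β = 325.8 − 296.5 = 29.3°, B = 40.4°; Δs = 16·(0.7252 − sin(2π·0.7252)/(2π)) = 14.1197; s = 38.0000 + 14.1197 = 52.1197
θ = 327.6° falls in segment 3 (296.5° to 336.9°, cycloidal, h = 16): β = 327.6 − 296.5 = 31.1°, B = 40.4°; Δs = 16·(0.7698 − sin(2π·0.7698)/(2π)) = 14.8436; s = 38.0000 + 14.8436 = 52.8436
segment 3 (296.5° to 336.9°, cycloidal, h = 16) is passed completely: s = 38.0000 + (16) = 54.0000
θ = 357.1° falls in segment 4 (336.9° to 360°, cycloidal, h = -54): β = 357.1 − 336.9 = 20.2°, B = 23.1°; Δs = -54·(0.8745 − sin(2π·0.8745)/(2π)) = -53.3185; s = 54.0000 − 53.3185 = 0.6815
θ=325.8°: R = R0 + s = 12 + 52.1197 = 64.1197
θ=327.6°: R = R0 + s = 12 + 52.8436 = 64.8436
θ=357.1°: R = R0 + s = 12 + 0.6815 = 12.6815

θ=325.8°: 64.1197
θ=327.6°: 64.8436
θ=357.1°: 12.6815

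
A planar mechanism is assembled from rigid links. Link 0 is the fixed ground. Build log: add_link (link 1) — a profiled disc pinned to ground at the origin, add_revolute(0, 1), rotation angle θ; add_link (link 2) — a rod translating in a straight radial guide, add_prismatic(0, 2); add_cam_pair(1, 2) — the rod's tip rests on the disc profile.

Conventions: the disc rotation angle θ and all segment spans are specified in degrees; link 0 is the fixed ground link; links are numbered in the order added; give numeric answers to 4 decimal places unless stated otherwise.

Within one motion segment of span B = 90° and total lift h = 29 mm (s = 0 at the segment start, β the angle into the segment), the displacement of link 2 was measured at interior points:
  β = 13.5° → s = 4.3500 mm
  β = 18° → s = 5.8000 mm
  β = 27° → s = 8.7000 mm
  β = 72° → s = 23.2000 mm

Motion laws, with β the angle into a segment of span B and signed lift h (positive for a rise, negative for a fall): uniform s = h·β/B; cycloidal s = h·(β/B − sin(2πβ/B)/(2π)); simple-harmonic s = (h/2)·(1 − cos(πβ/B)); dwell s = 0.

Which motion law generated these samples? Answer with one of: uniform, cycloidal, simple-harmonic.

candidates at β/B = r: uniform s = h·r (linear in β); cycloidal s = h·(r − sin(2πr)/(2π)); simple-harmonic s = (h/2)(1 − cos(πr))
β=13.5°: printed 4.3500 | uniform 4.3500, cycloidal 0.6160, simple-harmonic 1.5804
β=18°: printed 5.8000 | uniform 5.8000, cycloidal 1.4104, simple-harmonic 2.7693
β=27°: printed 8.7000 | uniform 8.7000, cycloidal 4.3104, simple-harmonic 5.9771
β=72°: printed 23.2000 | uniform 23.2000, cycloidal 27.5896, simple-harmonic 26.2307
only one law matches every sample → uniform

uniform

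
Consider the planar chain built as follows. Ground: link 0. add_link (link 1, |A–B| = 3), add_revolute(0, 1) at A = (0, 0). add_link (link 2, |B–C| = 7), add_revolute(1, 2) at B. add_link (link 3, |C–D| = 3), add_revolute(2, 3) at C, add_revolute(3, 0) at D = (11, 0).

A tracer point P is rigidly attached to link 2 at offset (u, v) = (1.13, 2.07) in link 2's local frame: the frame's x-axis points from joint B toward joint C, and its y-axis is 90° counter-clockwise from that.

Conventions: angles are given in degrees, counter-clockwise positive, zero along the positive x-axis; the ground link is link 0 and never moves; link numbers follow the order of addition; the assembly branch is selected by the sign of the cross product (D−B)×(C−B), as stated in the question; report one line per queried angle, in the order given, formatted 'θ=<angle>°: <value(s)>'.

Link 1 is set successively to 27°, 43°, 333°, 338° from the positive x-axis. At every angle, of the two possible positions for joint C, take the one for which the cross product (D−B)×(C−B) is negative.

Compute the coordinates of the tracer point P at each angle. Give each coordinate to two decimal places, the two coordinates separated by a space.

A=(0,0), D=(11.00,0)
θ=27°: B = A + 3.00·(cos27°, sin27°) = (2.6730, 1.3620)
θ=27°: |BD| = 8.4376
θ=27°: circle(B,7.00) ∩ circle(D,3.00): a=6.5891, h=2.3629
θ=27°:   candidates: C₊=(9.5572,2.6303) cross=19.937; C₋=(8.7944,-2.0335) cross=-19.937
θ=27°:   branch - wants cross < 0 → take C=(8.7944,-2.0335) (cross=-19.937)
θ=27°: ex = (C−B)/|BC| = (0.8745,-0.4851); ey = (0.4851,0.8745)
θ=27°: P = B + 1.13·ex + 2.07·ey = (4.6653,2.6240)
θ=43°: B = A + 3.00·(cos43°, sin43°) = (2.1941, 2.0460)
θ=43°: |BD| = 9.0405
θ=43°: circle(B,7.00) ∩ circle(D,3.00): a=6.7325, h=1.9166
θ=43°:   candidates: C₊=(9.1856,2.3892) cross=17.327; C₋=(8.3182,-1.3445) cross=-17.327
θ=43°:   branch - wants cross < 0 → take C=(8.3182,-1.3445) (cross=-17.327)
θ=43°: ex = (C−B)/|BC| = (0.8749,-0.4844); ey = (0.4844,0.8749)
θ=43°: P = B + 1.13·ex + 2.07·ey = (4.1853,3.3097)
θ=333°: B = A + 3.00·(cos333°, sin333°) = (2.6730, -1.3620)
θ=333°: |BD| = 8.4376
θ=333°: circle(B,7.00) ∩ circle(D,3.00): a=6.5891, h=2.3629
θ=333°:   candidates: C₊=(8.7944,2.0335) cross=19.937; C₋=(9.5572,-2.6303) cross=-19.937
θ=333°:   branch - wants cross < 0 → take C=(9.5572,-2.6303) (cross=-19.937)
θ=333°: ex = (C−B)/|BC| = (0.9834,-0.1812); ey = (0.1812,0.9834)
θ=333°: P = B + 1.13·ex + 2.07·ey = (4.1594,0.4690)
θ=338°: B = A + 3.00·(cos338°, sin338°) = (2.7816, -1.1238)
θ=338°: |BD| = 8.2949
θ=338°: circle(B,7.00) ∩ circle(D,3.00): a=6.5586, h=2.4464
θ=338°:   candidates: C₊=(8.9482,2.1886) cross=20.293; C₋=(9.6111,-2.6591) cross=-20.293
θ=338°:   branch - wants cross < 0 → take C=(9.6111,-2.6591) (cross=-20.293)
θ=338°: ex = (C−B)/|BC| = (0.9757,-0.2193); ey = (0.2193,0.9757)
θ=338°: P = B + 1.13·ex + 2.07·ey = (4.3381,0.6479)

θ=27°: 4.67 2.62
θ=43°: 4.19 3.31
θ=333°: 4.16 0.47
θ=338°: 4.34 0.65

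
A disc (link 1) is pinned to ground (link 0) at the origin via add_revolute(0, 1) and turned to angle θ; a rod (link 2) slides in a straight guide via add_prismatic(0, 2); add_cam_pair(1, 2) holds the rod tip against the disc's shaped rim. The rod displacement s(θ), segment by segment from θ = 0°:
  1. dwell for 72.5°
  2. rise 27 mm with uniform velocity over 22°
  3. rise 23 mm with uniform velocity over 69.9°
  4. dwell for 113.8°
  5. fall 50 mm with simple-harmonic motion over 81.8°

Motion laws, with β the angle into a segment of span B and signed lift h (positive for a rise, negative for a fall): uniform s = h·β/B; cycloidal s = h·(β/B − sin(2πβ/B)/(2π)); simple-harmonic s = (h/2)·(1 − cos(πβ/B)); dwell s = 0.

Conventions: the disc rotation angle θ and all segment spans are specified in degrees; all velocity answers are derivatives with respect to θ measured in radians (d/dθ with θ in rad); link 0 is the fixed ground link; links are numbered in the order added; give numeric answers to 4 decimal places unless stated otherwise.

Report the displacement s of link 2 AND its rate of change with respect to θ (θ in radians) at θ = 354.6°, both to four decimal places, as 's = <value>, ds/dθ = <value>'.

segment 1 (0° to 72.5°, dwell): s unchanged at 0.0000
segment 2 (72.5° to 94.5°, uniform, h = 27) is passed completely: s = 0.0000 + (27) = 27.0000
segment 3 (94.5° to 164.4°, uniform, h = 23) is passed completely: s = 27.0000 + (23) = 50.0000
segment 4 (164.4° to 278.2°, dwell): s unchanged at 50.0000
θ = 354.6° falls in segment 5 (278.2° to 360°, simple-harmonic, h = -50): β = 354.6 − 278.2 = 76.4°, B = 81.8°; Δs = -50/2·(1 − cos(π·0.9340)) = -49.4643; s = 50.0000 − 49.4643 = 0.5357
velocity in seg [278.2°–360°] (simple-harmonic), θ in radians: β = 76.4° = 1.3334 rad, B = 81.8° = 1.4277 rad; ds/dθ = (πh/(2B)) sin(πβ/B) = (π·(-50)/(2·1.4277)) sin(π·0.9340) = -11.327441 mm/rad

s = 0.5357, ds/dθ = -11.3274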